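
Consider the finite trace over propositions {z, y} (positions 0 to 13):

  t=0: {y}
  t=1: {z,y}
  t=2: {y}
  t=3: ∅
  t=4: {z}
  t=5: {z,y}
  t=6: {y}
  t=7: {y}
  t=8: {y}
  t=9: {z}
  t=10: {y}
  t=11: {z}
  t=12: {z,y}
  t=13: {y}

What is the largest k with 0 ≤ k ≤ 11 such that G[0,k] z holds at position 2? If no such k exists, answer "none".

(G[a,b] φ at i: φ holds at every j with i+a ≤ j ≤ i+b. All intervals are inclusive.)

z must hold from j=2 onward; find where it first fails.
  j=2: fails → no k works.

none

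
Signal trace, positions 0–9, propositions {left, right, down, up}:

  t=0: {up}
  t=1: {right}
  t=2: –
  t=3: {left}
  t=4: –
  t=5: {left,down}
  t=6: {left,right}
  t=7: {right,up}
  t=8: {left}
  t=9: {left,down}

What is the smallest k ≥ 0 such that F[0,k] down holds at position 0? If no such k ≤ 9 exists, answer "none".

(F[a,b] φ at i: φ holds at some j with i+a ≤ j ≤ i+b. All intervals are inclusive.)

Scan j = 0,1,… for down:
  j=0: fails
  j=1: fails
  j=2: fails
  j=3: fails
  j=4: fails
  j=5: holds
First hit at j=5, so smallest k = 5-0 = 5.

5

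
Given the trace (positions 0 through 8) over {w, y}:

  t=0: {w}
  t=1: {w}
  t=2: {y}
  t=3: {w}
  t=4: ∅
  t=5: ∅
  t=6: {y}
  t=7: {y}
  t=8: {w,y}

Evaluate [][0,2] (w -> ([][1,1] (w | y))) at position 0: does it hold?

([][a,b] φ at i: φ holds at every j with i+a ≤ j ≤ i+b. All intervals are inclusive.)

Check (w -> ([][1,1] (w | y))) at every j in [0,2]:
  j=0: antecedent true; consequent holds on [1,1] → ✓
  j=1: antecedent true; consequent holds on [2,2] → ✓
  j=2: antecedent false → ✓
All positions satisfy it → formula holds.

Holds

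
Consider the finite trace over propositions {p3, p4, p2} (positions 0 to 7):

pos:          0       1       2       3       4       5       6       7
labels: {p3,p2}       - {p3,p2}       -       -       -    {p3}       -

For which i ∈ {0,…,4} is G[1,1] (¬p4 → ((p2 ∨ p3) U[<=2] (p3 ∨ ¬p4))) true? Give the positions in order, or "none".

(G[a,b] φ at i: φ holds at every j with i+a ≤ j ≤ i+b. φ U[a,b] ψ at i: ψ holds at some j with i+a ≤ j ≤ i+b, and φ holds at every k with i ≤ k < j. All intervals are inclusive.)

Evaluate at each i in [0,4]:
  i=0: ✓ (all of [1,1])
  i=1: ✓ (all of [2,2])
  i=2: ✓ (all of [3,3])
  i=3: ✓ (all of [4,4])
  i=4: ✓ (all of [5,5])

0, 1, 2, 3, 4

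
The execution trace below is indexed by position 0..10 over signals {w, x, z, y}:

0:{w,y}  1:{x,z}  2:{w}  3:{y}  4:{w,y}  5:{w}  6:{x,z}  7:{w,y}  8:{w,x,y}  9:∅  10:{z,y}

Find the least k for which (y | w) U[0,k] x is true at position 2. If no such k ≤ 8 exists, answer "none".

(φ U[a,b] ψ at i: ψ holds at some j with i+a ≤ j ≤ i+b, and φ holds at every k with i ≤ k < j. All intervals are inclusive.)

Need earliest j ≥ 2 with x, and (y | w) at every k in [2,j-1].
  j=2: rhs fails.
  j=3: rhs fails.
  j=4: rhs fails.
  j=5: rhs fails.
  j=6: rhs holds; lhs holds on [2,5]. k = 4.

4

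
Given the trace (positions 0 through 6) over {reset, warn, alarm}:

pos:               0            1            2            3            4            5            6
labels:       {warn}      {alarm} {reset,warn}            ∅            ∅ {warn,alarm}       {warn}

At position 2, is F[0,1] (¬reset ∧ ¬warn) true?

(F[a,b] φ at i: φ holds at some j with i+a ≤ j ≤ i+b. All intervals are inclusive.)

True

Check (¬reset ∧ ¬warn) at each j in [2,3]:
  j=2: false
  j=3: true
Found at j=3 → formula holds.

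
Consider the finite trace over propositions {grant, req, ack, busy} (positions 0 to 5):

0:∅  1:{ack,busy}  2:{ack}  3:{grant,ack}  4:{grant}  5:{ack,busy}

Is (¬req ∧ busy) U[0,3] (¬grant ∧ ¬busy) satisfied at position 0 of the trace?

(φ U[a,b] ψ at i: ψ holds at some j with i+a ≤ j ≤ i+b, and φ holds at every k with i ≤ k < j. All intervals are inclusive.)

Need some j in [0,3] with (¬grant ∧ ¬busy), and (¬req ∧ busy) at every k in [0,j-1].
  j=0: (¬grant ∧ ¬busy) holds; no prefix to check → satisfied.

Yes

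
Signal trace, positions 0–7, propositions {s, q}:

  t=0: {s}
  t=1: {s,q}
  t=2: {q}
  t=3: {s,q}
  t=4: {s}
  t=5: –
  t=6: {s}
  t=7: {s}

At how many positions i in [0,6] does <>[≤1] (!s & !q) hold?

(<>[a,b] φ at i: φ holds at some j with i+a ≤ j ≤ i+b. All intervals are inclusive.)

2

Evaluate at each i in [0,6]:
  i=0: ✗ (none in [0,1])
  i=1: ✗ (none in [1,2])
  i=2: ✗ (none in [2,3])
  i=3: ✗ (none in [3,4])
  i=4: ✓ (witness j=5)
  i=5: ✓ (witness j=5)
  i=6: ✗ (none in [6,7])
Positions where it holds: {4, 5} → 2.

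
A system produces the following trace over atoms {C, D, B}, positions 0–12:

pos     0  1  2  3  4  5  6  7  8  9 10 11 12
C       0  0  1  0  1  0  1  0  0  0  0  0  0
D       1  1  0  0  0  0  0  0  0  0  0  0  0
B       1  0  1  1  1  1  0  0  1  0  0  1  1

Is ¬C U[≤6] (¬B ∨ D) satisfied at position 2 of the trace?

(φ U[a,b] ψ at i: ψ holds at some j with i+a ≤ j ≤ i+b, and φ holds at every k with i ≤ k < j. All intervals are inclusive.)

Need some j in [2,8] with (¬B ∨ D), and ¬C at every k in [2,j-1].
  j=2: (¬B ∨ D) false.
  j=3: (¬B ∨ D) false.
  j=4: (¬B ∨ D) false.
  j=5: (¬B ∨ D) false.
  j=6: (¬B ∨ D) holds, but ¬C fails at k=2 → not this j.
  j=7: (¬B ∨ D) holds, but ¬C fails at k=2 → not this j.
  j=8: (¬B ∨ D) false.
No j in the window works → until fails.

Does not hold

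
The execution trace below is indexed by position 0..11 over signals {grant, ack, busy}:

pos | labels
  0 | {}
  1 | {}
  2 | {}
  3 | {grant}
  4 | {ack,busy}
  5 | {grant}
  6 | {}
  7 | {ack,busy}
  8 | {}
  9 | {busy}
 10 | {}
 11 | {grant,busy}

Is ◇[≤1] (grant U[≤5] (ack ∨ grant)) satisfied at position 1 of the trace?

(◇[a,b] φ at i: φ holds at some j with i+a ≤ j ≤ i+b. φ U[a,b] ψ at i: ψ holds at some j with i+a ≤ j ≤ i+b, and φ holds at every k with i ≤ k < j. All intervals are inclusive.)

Does not hold

Check (grant U[≤5] (ack ∨ grant)) at each j in [1,2]:
  j=1: fails
  j=2: fails
No position in the window satisfies it → formula fails.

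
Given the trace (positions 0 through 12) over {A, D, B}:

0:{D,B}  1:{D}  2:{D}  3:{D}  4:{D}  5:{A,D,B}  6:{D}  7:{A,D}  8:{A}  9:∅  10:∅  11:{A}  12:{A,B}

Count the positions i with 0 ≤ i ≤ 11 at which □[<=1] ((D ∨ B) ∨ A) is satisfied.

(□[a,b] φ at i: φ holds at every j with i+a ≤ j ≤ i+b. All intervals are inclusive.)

Evaluate at each i in [0,11]:
  i=0: ✓ (all of [0,1])
  i=1: ✓ (all of [1,2])
  i=2: ✓ (all of [2,3])
  i=3: ✓ (all of [3,4])
  i=4: ✓ (all of [4,5])
  i=5: ✓ (all of [5,6])
  i=6: ✓ (all of [6,7])
  i=7: ✓ (all of [7,8])
  i=8: ✗ (fails at j=9)
  i=9: ✗ (fails at j=9)
  i=10: ✗ (fails at j=10)
  i=11: ✓ (all of [11,12])
Positions where it holds: {0, 1, 2, 3, 4, 5, 6, 7, 11} → 9.

9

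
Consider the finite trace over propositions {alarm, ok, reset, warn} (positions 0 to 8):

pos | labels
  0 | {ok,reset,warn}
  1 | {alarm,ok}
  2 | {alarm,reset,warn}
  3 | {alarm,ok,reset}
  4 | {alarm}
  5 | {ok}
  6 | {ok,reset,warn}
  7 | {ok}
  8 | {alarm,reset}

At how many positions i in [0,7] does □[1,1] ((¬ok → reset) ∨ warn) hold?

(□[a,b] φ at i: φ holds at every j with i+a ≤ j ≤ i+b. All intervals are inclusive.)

Evaluate at each i in [0,7]:
  i=0: ✓ (all of [1,1])
  i=1: ✓ (all of [2,2])
  i=2: ✓ (all of [3,3])
  i=3: ✗ (fails at j=4)
  i=4: ✓ (all of [5,5])
  i=5: ✓ (all of [6,6])
  i=6: ✓ (all of [7,7])
  i=7: ✓ (all of [8,8])
Positions where it holds: {0, 1, 2, 4, 5, 6, 7} → 7.

7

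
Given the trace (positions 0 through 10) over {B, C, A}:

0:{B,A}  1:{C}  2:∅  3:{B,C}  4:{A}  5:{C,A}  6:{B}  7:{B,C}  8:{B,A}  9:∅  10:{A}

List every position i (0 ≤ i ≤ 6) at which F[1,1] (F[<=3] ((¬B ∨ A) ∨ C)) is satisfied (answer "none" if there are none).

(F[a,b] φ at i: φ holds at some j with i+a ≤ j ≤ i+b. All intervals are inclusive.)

Evaluate at each i in [0,6]:
  i=0: ✓ (witness j=1)
  i=1: ✓ (witness j=2)
  i=2: ✓ (witness j=3)
  i=3: ✓ (witness j=4)
  i=4: ✓ (witness j=5)
  i=5: ✓ (witness j=6)
  i=6: ✓ (witness j=7)

0, 1, 2, 3, 4, 5, 6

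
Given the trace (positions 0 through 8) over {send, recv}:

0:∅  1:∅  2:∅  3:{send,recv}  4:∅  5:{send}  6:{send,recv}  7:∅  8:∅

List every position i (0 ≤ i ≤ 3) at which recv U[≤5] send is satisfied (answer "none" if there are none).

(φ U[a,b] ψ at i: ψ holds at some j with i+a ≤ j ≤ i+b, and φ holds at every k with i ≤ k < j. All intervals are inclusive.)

3

Evaluate at each i in [0,3]:
  i=0: ✗ (lhs fails at k=0 before rhs at j=3)
  i=1: ✗ (lhs fails at k=1 before rhs at j=3)
  i=2: ✗ (lhs fails at k=2 before rhs at j=3)
  i=3: ✓ (rhs at j=3)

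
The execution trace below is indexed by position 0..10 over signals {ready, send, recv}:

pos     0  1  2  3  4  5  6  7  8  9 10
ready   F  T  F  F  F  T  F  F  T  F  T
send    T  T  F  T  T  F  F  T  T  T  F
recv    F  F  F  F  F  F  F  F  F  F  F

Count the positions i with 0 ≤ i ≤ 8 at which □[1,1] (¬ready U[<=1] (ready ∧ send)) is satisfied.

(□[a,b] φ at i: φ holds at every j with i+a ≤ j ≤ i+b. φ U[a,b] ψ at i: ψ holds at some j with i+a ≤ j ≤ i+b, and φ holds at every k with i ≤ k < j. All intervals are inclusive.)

3

Evaluate at each i in [0,8]:
  i=0: ✓ (all of [1,1])
  i=1: ✗ (fails at j=2)
  i=2: ✗ (fails at j=3)
  i=3: ✗ (fails at j=4)
  i=4: ✗ (fails at j=5)
  i=5: ✗ (fails at j=6)
  i=6: ✓ (all of [7,7])
  i=7: ✓ (all of [8,8])
  i=8: ✗ (fails at j=9)
Positions where it holds: {0, 6, 7} → 3.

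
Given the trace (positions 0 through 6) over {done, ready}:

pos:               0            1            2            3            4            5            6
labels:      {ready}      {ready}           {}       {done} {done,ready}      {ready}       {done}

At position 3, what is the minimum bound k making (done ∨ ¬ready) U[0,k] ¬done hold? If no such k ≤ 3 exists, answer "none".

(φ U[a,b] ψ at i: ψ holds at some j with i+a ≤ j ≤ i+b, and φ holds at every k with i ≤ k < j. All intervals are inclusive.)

2

Need earliest j ≥ 3 with ¬done, and (done ∨ ¬ready) at every k in [3,j-1].
  j=3: rhs fails.
  j=4: rhs fails.
  j=5: rhs holds; lhs holds on [3,4]. k = 2.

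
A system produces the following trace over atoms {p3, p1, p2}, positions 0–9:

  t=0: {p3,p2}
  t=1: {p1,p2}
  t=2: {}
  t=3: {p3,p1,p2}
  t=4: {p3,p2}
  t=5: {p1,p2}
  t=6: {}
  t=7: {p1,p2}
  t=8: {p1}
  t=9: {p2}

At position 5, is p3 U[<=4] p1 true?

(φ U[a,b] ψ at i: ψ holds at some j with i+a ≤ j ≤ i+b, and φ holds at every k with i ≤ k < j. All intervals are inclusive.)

Need some j in [5,9] with p1, and p3 at every k in [5,j-1].
  j=5: p1 holds; no prefix to check → satisfied.

Holds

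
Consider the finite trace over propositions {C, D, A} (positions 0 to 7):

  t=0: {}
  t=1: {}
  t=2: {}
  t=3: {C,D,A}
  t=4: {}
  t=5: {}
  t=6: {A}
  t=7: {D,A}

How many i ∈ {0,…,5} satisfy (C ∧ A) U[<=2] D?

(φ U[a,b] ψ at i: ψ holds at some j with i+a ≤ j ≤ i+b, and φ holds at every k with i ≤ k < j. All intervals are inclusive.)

1

Evaluate at each i in [0,5]:
  i=0: ✗ (no rhs in [0,2])
  i=1: ✗ (lhs fails at k=1 before rhs at j=3)
  i=2: ✗ (lhs fails at k=2 before rhs at j=3)
  i=3: ✓ (rhs at j=3)
  i=4: ✗ (no rhs in [4,6])
  i=5: ✗ (lhs fails at k=5 before rhs at j=7)
Positions where it holds: {3} → 1.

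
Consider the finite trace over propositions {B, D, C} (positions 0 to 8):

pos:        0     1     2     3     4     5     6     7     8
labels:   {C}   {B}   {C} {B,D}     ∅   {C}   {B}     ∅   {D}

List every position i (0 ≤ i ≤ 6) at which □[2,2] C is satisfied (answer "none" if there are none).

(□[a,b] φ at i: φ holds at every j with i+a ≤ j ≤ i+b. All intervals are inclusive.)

Evaluate at each i in [0,6]:
  i=0: ✓ (all of [2,2])
  i=1: ✗ (fails at j=3)
  i=2: ✗ (fails at j=4)
  i=3: ✓ (all of [5,5])
  i=4: ✗ (fails at j=6)
  i=5: ✗ (fails at j=7)
  i=6: ✗ (fails at j=8)

0, 3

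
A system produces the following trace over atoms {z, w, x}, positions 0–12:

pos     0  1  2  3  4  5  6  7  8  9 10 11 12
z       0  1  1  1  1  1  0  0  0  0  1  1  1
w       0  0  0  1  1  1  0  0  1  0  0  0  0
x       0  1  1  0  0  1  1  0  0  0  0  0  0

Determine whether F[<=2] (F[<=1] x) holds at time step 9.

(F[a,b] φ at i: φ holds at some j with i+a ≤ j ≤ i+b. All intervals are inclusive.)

Does not hold

Check F[<=1] x at each j in [9,11]:
  j=9: fails (none in [9,10])
  j=10: fails (none in [10,11])
  j=11: fails (none in [11,12])
No position in the window satisfies it → formula fails.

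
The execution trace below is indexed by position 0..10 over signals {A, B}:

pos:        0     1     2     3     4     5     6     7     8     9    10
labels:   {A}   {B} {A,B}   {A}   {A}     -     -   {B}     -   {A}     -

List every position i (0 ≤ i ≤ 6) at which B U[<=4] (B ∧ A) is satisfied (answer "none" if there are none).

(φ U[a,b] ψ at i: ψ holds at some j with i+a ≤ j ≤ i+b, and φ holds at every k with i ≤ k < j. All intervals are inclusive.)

1, 2

Evaluate at each i in [0,6]:
  i=0: ✗ (lhs fails at k=0 before rhs at j=2)
  i=1: ✓ (rhs at j=2; lhs holds on [1,1])
  i=2: ✓ (rhs at j=2)
  i=3: ✗ (no rhs in [3,7])
  i=4: ✗ (no rhs in [4,8])
  i=5: ✗ (no rhs in [5,9])
  i=6: ✗ (no rhs in [6,10])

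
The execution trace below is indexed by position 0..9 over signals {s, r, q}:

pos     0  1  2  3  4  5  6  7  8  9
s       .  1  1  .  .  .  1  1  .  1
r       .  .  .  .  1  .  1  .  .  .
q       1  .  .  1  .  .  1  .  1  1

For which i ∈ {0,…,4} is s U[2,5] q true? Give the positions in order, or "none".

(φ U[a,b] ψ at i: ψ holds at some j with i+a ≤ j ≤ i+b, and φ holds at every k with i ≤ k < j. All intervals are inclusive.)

Evaluate at each i in [0,4]:
  i=0: ✗ (lhs fails at k=0 before rhs at j=3)
  i=1: ✓ (rhs at j=3; lhs holds on [1,2])
  i=2: ✗ (lhs fails at k=3 before rhs at j=6)
  i=3: ✗ (lhs fails at k=3 before rhs at j=6)
  i=4: ✗ (lhs fails at k=4 before rhs at j=6)

1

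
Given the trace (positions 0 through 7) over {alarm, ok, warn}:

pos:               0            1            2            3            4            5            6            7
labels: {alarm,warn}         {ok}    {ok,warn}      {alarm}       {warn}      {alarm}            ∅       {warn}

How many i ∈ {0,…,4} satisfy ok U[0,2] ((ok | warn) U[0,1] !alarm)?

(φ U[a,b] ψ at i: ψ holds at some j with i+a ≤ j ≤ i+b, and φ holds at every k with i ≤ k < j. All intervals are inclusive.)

Evaluate at each i in [0,4]:
  i=0: ✓ (rhs at j=0)
  i=1: ✓ (rhs at j=1)
  i=2: ✓ (rhs at j=2)
  i=3: ✗ (lhs fails at k=3 before rhs at j=4)
  i=4: ✓ (rhs at j=4)
Positions where it holds: {0, 1, 2, 4} → 4.

4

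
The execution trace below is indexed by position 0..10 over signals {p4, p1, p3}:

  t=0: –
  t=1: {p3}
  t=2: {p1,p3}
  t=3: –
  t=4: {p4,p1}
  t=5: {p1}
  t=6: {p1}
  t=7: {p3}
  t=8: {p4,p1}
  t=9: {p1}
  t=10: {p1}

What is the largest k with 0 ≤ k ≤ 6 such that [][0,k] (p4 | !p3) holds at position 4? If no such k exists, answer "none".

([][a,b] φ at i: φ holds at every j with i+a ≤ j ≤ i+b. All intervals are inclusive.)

2

(p4 | !p3) must hold from j=4 onward; find where it first fails.
  j=4: holds
  j=5: holds
  j=6: holds
  j=7: fails
Holds on [4,6], so largest k = 2.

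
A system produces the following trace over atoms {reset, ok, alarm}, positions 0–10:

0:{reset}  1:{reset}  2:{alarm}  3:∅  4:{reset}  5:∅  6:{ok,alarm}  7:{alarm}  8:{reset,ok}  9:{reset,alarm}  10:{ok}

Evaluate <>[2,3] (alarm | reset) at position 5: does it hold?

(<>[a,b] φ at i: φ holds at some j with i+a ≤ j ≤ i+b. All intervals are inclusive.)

Check (alarm | reset) at each j in [7,8]:
  j=7: true
  j=8: true
Found at j=7 → formula holds.

Holds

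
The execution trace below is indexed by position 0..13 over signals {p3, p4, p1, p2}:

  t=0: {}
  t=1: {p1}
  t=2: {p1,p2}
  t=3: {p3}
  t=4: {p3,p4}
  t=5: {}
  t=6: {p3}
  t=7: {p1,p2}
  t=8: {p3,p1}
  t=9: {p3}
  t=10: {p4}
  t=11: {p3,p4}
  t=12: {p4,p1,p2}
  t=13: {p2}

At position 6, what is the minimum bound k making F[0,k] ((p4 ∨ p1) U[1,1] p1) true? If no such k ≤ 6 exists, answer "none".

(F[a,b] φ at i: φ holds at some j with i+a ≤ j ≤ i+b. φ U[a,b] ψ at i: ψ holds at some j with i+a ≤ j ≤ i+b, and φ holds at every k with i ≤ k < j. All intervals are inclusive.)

1

Scan j = 6,7,… for ((p4 ∨ p1) U[1,1] p1):
  j=6: fails
  j=7: holds
First hit at j=7, so smallest k = 7-6 = 1.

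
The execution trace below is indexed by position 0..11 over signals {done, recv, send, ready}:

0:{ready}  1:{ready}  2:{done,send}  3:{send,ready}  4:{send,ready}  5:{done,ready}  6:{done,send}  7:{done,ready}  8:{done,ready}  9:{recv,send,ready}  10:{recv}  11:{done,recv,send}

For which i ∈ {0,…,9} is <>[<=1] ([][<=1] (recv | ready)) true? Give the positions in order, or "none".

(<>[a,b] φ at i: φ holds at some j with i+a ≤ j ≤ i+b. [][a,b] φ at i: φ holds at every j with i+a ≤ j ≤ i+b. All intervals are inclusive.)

0, 2, 3, 4, 6, 7, 8, 9

Evaluate at each i in [0,9]:
  i=0: ✓ (witness j=0)
  i=1: ✗ (none in [1,2])
  i=2: ✓ (witness j=3)
  i=3: ✓ (witness j=3)
  i=4: ✓ (witness j=4)
  i=5: ✗ (none in [5,6])
  i=6: ✓ (witness j=7)
  i=7: ✓ (witness j=7)
  i=8: ✓ (witness j=8)
  i=9: ✓ (witness j=9)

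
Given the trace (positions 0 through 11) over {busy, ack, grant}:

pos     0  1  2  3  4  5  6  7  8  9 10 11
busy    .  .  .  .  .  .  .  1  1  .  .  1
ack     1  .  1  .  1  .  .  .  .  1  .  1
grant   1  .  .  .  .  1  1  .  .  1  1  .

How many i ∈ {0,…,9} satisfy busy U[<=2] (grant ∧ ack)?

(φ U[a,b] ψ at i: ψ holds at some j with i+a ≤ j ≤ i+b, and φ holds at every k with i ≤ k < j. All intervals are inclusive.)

Evaluate at each i in [0,9]:
  i=0: ✓ (rhs at j=0)
  i=1: ✗ (no rhs in [1,3])
  i=2: ✗ (no rhs in [2,4])
  i=3: ✗ (no rhs in [3,5])
  i=4: ✗ (no rhs in [4,6])
  i=5: ✗ (no rhs in [5,7])
  i=6: ✗ (no rhs in [6,8])
  i=7: ✓ (rhs at j=9; lhs holds on [7,8])
  i=8: ✓ (rhs at j=9; lhs holds on [8,8])
  i=9: ✓ (rhs at j=9)
Positions where it holds: {0, 7, 8, 9} → 4.

4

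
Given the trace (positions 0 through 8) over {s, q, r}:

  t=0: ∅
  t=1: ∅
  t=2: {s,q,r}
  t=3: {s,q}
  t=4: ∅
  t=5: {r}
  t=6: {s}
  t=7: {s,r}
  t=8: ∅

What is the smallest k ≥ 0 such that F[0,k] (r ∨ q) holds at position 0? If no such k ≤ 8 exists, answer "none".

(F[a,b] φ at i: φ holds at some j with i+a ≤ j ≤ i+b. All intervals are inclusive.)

Scan j = 0,1,… for (r ∨ q):
  j=0: fails
  j=1: fails
  j=2: holds
First hit at j=2, so smallest k = 2-0 = 2.

2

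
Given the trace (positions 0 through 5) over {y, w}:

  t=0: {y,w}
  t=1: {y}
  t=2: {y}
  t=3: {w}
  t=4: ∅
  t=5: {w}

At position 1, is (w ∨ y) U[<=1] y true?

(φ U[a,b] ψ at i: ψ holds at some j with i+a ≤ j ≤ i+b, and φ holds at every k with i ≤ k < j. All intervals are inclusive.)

Need some j in [1,2] with y, and (w ∨ y) at every k in [1,j-1].
  j=1: y holds; no prefix to check → satisfied.

True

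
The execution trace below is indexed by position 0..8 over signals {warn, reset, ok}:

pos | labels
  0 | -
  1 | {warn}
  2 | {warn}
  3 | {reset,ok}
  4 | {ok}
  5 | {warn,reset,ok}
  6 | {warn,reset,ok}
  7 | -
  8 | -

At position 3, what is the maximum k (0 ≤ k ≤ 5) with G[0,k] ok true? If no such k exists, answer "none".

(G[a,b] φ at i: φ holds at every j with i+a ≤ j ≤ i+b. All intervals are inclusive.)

ok must hold from j=3 onward; find where it first fails.
  j=3: holds
  j=4: holds
  j=5: holds
  j=6: holds
  j=7: fails
Holds on [3,6], so largest k = 3.

3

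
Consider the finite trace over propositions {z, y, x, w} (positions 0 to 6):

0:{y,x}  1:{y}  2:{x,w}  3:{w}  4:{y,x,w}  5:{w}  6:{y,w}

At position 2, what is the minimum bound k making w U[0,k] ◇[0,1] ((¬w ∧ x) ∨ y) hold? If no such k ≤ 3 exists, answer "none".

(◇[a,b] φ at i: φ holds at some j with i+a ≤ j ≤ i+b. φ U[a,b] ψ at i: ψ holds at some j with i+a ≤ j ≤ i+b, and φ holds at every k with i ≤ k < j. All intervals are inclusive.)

1

Need earliest j ≥ 2 with ◇[0,1] ((¬w ∧ x) ∨ y), and w at every k in [2,j-1].
  j=2: rhs fails.
  j=3: rhs holds; lhs holds on [2,2]. k = 1.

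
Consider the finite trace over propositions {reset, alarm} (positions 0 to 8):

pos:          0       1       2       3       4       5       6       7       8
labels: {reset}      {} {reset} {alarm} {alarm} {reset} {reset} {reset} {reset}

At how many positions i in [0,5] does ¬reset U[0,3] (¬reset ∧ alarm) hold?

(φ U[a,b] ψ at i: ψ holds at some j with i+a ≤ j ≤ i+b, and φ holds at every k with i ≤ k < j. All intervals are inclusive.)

Evaluate at each i in [0,5]:
  i=0: ✗ (lhs fails at k=0 before rhs at j=3)
  i=1: ✗ (lhs fails at k=2 before rhs at j=3)
  i=2: ✗ (lhs fails at k=2 before rhs at j=3)
  i=3: ✓ (rhs at j=3)
  i=4: ✓ (rhs at j=4)
  i=5: ✗ (no rhs in [5,8])
Positions where it holds: {3, 4} → 2.

2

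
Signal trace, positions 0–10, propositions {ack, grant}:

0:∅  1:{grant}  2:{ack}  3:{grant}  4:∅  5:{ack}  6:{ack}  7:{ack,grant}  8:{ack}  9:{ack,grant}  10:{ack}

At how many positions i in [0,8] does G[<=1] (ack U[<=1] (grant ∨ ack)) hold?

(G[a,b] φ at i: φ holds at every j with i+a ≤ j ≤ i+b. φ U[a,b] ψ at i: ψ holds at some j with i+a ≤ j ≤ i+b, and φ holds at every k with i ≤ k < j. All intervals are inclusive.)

6

Evaluate at each i in [0,8]:
  i=0: ✗ (fails at j=0)
  i=1: ✓ (all of [1,2])
  i=2: ✓ (all of [2,3])
  i=3: ✗ (fails at j=4)
  i=4: ✗ (fails at j=4)
  i=5: ✓ (all of [5,6])
  i=6: ✓ (all of [6,7])
  i=7: ✓ (all of [7,8])
  i=8: ✓ (all of [8,9])
Positions where it holds: {1, 2, 5, 6, 7, 8} → 6.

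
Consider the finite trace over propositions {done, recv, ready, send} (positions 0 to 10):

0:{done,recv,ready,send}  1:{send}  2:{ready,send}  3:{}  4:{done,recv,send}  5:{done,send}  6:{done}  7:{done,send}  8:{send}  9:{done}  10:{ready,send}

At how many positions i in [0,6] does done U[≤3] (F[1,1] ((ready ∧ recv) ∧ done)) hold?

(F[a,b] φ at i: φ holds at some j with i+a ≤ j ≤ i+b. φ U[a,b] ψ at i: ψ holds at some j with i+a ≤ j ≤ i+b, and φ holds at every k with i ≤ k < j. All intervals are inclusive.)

0

Evaluate at each i in [0,6]:
  i=0: ✗ (no rhs in [0,3])
  i=1: ✗ (no rhs in [1,4])
  i=2: ✗ (no rhs in [2,5])
  i=3: ✗ (no rhs in [3,6])
  i=4: ✗ (no rhs in [4,7])
  i=5: ✗ (no rhs in [5,8])
  i=6: ✗ (no rhs in [6,9])
Positions where it holds: {} → 0.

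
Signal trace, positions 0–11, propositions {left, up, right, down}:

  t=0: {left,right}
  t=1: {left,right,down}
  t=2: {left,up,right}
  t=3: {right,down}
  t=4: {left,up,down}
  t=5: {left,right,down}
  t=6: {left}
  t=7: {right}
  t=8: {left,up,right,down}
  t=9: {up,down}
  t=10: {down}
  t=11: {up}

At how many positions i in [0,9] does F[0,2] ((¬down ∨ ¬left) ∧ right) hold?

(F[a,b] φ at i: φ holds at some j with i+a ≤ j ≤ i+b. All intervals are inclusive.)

Evaluate at each i in [0,9]:
  i=0: ✓ (witness j=0)
  i=1: ✓ (witness j=2)
  i=2: ✓ (witness j=2)
  i=3: ✓ (witness j=3)
  i=4: ✗ (none in [4,6])
  i=5: ✓ (witness j=7)
  i=6: ✓ (witness j=7)
  i=7: ✓ (witness j=7)
  i=8: ✗ (none in [8,10])
  i=9: ✗ (none in [9,11])
Positions where it holds: {0, 1, 2, 3, 5, 6, 7} → 7.

7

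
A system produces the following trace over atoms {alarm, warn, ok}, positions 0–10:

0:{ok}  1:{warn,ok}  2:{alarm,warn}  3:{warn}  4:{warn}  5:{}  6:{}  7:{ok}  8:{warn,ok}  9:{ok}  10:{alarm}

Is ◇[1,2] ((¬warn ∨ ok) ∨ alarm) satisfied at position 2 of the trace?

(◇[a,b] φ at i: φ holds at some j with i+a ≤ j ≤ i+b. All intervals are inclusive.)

False

Check ((¬warn ∨ ok) ∨ alarm) at each j in [3,4]:
  j=3: false
  j=4: false
No position in the window satisfies it → formula fails.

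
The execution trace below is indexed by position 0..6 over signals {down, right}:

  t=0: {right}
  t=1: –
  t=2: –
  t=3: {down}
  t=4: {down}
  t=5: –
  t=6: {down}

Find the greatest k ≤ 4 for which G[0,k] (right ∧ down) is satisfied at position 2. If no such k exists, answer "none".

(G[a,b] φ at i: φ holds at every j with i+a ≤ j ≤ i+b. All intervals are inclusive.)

(right ∧ down) must hold from j=2 onward; find where it first fails.
  j=2: fails → no k works.

none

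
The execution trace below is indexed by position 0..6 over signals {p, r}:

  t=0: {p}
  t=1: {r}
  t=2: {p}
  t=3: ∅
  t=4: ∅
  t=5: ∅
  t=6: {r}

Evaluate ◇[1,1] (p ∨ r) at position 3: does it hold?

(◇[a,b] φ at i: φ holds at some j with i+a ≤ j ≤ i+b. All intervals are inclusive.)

Check (p ∨ r) at each j in [4,4]:
  j=4: false
No position in the window satisfies it → formula fails.

No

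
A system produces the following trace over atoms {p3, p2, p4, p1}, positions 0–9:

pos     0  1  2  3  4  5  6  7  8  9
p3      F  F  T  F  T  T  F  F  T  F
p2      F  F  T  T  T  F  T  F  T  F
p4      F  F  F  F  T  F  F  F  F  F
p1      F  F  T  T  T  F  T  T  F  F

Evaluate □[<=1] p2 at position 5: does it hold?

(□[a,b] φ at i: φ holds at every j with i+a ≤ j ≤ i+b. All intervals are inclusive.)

Check p2 at every j in [5,6]:
  j=5: false
  j=6: true
Fails at j=5 → formula fails.

Does not hold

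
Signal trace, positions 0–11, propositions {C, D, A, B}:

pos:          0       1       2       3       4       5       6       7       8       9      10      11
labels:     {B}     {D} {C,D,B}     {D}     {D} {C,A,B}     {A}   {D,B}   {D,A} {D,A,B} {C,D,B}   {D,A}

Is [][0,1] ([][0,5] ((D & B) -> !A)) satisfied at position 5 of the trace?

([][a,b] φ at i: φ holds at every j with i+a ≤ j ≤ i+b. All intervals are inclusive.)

Check [][0,5] ((D & B) -> !A) at every j in [5,6]:
  j=5: fails at 9
  j=6: fails at 9
Fails at j=5 → formula fails.

False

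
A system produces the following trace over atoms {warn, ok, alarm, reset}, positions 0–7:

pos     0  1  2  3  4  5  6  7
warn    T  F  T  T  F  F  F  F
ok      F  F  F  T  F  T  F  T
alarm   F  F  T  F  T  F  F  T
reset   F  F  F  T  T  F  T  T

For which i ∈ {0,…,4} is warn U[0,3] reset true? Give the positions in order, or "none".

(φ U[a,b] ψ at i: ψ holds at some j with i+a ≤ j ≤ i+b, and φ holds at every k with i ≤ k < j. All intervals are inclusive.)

2, 3, 4

Evaluate at each i in [0,4]:
  i=0: ✗ (lhs fails at k=1 before rhs at j=3)
  i=1: ✗ (lhs fails at k=1 before rhs at j=3)
  i=2: ✓ (rhs at j=3; lhs holds on [2,2])
  i=3: ✓ (rhs at j=3)
  i=4: ✓ (rhs at j=4)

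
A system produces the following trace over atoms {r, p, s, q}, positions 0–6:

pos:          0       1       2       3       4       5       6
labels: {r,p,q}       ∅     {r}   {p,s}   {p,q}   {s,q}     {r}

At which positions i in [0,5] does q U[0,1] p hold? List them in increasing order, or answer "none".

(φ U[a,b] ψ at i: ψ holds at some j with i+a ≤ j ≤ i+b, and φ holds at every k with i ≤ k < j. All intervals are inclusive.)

Evaluate at each i in [0,5]:
  i=0: ✓ (rhs at j=0)
  i=1: ✗ (no rhs in [1,2])
  i=2: ✗ (lhs fails at k=2 before rhs at j=3)
  i=3: ✓ (rhs at j=3)
  i=4: ✓ (rhs at j=4)
  i=5: ✗ (no rhs in [5,6])

0, 3, 4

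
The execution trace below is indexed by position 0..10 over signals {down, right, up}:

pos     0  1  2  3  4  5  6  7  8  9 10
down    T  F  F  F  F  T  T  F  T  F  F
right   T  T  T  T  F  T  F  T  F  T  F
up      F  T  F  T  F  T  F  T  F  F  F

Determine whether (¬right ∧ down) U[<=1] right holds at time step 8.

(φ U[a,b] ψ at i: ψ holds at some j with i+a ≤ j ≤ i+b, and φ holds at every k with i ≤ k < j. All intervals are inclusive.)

Need some j in [8,9] with right, and (¬right ∧ down) at every k in [8,j-1].
  j=8: right false.
  j=9: right holds; (¬right ∧ down) holds at every k in [8,8] → satisfied.

True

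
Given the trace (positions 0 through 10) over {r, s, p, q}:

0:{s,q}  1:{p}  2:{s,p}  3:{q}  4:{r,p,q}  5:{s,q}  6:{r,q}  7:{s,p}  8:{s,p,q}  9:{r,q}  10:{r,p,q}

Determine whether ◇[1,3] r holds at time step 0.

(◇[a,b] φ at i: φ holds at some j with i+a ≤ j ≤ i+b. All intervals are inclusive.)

No

Check r at each j in [1,3]:
  j=1: false
  j=2: false
  j=3: false
No position in the window satisfies it → formula fails.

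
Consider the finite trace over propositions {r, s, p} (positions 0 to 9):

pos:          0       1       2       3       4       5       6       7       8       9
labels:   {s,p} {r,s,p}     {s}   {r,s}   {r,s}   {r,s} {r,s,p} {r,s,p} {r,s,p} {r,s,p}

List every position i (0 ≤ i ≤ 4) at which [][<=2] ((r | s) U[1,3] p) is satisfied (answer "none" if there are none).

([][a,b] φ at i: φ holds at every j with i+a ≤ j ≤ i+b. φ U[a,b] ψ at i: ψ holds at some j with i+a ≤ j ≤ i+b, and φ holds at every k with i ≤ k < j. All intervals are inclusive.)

3, 4

Evaluate at each i in [0,4]:
  i=0: ✗ (fails at j=1)
  i=1: ✗ (fails at j=1)
  i=2: ✗ (fails at j=2)
  i=3: ✓ (all of [3,5])
  i=4: ✓ (all of [4,6])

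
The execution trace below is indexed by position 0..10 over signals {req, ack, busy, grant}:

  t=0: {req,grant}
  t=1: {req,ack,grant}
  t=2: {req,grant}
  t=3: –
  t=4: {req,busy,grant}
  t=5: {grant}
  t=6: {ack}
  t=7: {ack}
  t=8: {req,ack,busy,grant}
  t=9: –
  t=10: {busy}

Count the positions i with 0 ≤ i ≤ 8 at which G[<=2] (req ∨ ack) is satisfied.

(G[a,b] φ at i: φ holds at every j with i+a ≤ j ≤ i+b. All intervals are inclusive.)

2

Evaluate at each i in [0,8]:
  i=0: ✓ (all of [0,2])
  i=1: ✗ (fails at j=3)
  i=2: ✗ (fails at j=3)
  i=3: ✗ (fails at j=3)
  i=4: ✗ (fails at j=5)
  i=5: ✗ (fails at j=5)
  i=6: ✓ (all of [6,8])
  i=7: ✗ (fails at j=9)
  i=8: ✗ (fails at j=9)
Positions where it holds: {0, 6} → 2.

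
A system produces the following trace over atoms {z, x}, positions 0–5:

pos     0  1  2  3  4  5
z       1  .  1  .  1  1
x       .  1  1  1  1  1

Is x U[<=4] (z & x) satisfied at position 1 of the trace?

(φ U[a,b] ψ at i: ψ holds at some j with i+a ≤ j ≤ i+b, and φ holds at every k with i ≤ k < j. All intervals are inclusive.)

Need some j in [1,5] with (z & x), and x at every k in [1,j-1].
  j=1: (z & x) false.
  j=2: (z & x) holds; x holds at every k in [1,1] → satisfied.

True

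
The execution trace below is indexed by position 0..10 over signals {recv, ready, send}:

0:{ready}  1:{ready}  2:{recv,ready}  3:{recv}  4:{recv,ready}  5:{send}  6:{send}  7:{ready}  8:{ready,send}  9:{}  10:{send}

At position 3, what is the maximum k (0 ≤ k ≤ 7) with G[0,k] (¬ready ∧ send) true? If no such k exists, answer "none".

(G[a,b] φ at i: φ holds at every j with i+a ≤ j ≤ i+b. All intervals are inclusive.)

none

(¬ready ∧ send) must hold from j=3 onward; find where it first fails.
  j=3: fails → no k works.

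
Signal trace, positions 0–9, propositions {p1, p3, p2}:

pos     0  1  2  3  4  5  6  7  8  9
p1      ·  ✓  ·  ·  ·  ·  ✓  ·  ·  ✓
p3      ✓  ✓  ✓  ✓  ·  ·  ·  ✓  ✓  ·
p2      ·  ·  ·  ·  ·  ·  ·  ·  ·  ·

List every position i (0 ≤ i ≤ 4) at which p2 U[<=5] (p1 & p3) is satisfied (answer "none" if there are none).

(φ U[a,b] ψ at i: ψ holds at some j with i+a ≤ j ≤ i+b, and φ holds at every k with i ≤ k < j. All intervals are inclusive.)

1

Evaluate at each i in [0,4]:
  i=0: ✗ (lhs fails at k=0 before rhs at j=1)
  i=1: ✓ (rhs at j=1)
  i=2: ✗ (no rhs in [2,7])
  i=3: ✗ (no rhs in [3,8])
  i=4: ✗ (no rhs in [4,9])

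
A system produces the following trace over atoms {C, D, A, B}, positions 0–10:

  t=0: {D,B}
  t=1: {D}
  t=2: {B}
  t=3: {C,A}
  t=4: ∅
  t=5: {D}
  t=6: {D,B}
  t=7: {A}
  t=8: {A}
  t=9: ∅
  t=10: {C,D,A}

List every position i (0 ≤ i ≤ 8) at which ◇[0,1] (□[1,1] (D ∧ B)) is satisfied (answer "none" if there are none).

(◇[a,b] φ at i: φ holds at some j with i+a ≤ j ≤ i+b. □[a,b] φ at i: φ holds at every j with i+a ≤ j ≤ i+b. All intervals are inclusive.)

4, 5

Evaluate at each i in [0,8]:
  i=0: ✗ (none in [0,1])
  i=1: ✗ (none in [1,2])
  i=2: ✗ (none in [2,3])
  i=3: ✗ (none in [3,4])
  i=4: ✓ (witness j=5)
  i=5: ✓ (witness j=5)
  i=6: ✗ (none in [6,7])
  i=7: ✗ (none in [7,8])
  i=8: ✗ (none in [8,9])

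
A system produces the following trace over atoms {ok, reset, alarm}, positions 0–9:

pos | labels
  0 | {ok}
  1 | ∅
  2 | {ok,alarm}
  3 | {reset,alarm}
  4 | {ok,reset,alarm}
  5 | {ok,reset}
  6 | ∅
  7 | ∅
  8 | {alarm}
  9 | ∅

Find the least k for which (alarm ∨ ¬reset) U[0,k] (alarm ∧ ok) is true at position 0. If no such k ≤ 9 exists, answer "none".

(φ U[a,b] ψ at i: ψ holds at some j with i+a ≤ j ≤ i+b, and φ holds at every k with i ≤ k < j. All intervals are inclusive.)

2

Need earliest j ≥ 0 with (alarm ∧ ok), and (alarm ∨ ¬reset) at every k in [0,j-1].
  j=0: rhs fails.
  j=1: rhs fails.
  j=2: rhs holds; lhs holds on [0,1]. k = 2.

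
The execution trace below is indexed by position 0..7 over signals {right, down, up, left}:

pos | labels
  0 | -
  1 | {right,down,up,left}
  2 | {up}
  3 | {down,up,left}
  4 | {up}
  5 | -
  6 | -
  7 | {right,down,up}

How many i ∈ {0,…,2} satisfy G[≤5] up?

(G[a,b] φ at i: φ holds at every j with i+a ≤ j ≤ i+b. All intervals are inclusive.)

0

Evaluate at each i in [0,2]:
  i=0: ✗ (fails at j=0)
  i=1: ✗ (fails at j=5)
  i=2: ✗ (fails at j=5)
Positions where it holds: {} → 0.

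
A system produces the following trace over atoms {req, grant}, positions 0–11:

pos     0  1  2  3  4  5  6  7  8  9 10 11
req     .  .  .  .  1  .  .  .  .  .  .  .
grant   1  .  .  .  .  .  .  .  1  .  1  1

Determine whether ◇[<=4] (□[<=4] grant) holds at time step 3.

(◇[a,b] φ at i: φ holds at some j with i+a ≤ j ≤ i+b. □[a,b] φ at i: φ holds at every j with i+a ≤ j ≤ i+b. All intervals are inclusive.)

Check □[<=4] grant at each j in [3,7]:
  j=3: fails at 3
  j=4: fails at 4
  j=5: fails at 5
  j=6: fails at 6
  j=7: fails at 7
No position in the window satisfies it → formula fails.

Does not hold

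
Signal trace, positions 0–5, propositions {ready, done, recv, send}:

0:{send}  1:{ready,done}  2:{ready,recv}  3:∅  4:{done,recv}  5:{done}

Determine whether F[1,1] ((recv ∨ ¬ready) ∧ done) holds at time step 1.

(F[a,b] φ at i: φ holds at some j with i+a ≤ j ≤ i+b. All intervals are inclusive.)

Check ((recv ∨ ¬ready) ∧ done) at each j in [2,2]:
  j=2: false
No position in the window satisfies it → formula fails.

No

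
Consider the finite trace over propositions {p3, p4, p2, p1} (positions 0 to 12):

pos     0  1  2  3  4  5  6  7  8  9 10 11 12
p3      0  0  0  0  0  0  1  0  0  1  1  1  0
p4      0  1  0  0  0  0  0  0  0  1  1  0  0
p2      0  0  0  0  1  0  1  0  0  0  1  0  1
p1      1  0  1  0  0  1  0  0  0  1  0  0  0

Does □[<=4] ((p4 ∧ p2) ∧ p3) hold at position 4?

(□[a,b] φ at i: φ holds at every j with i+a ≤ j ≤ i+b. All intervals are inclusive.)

False

Check ((p4 ∧ p2) ∧ p3) at every j in [4,8]:
  j=4: false
  j=5: false
  j=6: false
  j=7: false
  j=8: false
Fails at j=4 → formula fails.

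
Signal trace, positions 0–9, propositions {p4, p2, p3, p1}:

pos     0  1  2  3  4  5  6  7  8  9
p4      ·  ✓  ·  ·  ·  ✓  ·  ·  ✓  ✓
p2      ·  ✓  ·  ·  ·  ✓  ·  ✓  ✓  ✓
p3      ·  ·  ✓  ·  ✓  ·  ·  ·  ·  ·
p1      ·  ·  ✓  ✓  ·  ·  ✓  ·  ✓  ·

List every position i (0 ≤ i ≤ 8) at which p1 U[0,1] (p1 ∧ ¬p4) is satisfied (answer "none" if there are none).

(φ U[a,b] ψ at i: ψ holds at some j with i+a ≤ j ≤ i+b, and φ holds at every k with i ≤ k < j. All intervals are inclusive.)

2, 3, 6

Evaluate at each i in [0,8]:
  i=0: ✗ (no rhs in [0,1])
  i=1: ✗ (lhs fails at k=1 before rhs at j=2)
  i=2: ✓ (rhs at j=2)
  i=3: ✓ (rhs at j=3)
  i=4: ✗ (no rhs in [4,5])
  i=5: ✗ (lhs fails at k=5 before rhs at j=6)
  i=6: ✓ (rhs at j=6)
  i=7: ✗ (no rhs in [7,8])
  i=8: ✗ (no rhs in [8,9])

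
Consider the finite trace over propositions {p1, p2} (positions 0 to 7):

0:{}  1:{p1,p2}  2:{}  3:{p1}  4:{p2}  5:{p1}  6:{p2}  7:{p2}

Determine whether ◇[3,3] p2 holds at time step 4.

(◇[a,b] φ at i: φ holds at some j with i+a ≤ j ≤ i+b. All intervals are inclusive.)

Holds

Check p2 at each j in [7,7]:
  j=7: true
Found at j=7 → formula holds.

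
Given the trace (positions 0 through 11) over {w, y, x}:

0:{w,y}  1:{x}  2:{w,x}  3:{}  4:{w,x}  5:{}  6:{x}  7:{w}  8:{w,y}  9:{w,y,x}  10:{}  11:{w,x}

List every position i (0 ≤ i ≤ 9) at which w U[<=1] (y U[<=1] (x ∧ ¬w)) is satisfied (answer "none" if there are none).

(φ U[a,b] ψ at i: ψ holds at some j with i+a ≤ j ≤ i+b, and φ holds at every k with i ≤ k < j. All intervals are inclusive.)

0, 1, 6

Evaluate at each i in [0,9]:
  i=0: ✓ (rhs at j=0)
  i=1: ✓ (rhs at j=1)
  i=2: ✗ (no rhs in [2,3])
  i=3: ✗ (no rhs in [3,4])
  i=4: ✗ (no rhs in [4,5])
  i=5: ✗ (lhs fails at k=5 before rhs at j=6)
  i=6: ✓ (rhs at j=6)
  i=7: ✗ (no rhs in [7,8])
  i=8: ✗ (no rhs in [8,9])
  i=9: ✗ (no rhs in [9,10])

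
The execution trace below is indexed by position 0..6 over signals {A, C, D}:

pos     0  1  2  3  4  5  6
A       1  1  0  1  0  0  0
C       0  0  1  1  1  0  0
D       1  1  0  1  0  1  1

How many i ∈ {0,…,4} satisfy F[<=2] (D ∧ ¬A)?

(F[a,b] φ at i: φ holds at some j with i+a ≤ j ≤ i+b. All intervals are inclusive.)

Evaluate at each i in [0,4]:
  i=0: ✗ (none in [0,2])
  i=1: ✗ (none in [1,3])
  i=2: ✗ (none in [2,4])
  i=3: ✓ (witness j=5)
  i=4: ✓ (witness j=5)
Positions where it holds: {3, 4} → 2.

2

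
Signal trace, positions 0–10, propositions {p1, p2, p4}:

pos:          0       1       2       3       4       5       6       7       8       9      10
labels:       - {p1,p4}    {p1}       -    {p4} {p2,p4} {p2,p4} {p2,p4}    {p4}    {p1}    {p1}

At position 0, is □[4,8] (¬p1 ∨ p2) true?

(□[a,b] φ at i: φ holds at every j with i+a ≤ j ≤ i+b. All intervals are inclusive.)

Yes

Check (¬p1 ∨ p2) at every j in [4,8]:
  j=4: true
  j=5: true
  j=6: true
  j=7: true
  j=8: true
All positions satisfy it → formula holds.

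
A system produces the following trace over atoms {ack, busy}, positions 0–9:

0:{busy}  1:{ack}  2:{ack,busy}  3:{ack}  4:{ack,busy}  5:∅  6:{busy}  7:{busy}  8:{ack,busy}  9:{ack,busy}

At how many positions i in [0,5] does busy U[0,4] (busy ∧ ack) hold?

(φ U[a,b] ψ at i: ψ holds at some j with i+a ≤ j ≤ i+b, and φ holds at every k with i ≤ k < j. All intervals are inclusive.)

2

Evaluate at each i in [0,5]:
  i=0: ✗ (lhs fails at k=1 before rhs at j=2)
  i=1: ✗ (lhs fails at k=1 before rhs at j=2)
  i=2: ✓ (rhs at j=2)
  i=3: ✗ (lhs fails at k=3 before rhs at j=4)
  i=4: ✓ (rhs at j=4)
  i=5: ✗ (lhs fails at k=5 before rhs at j=8)
Positions where it holds: {2, 4} → 2.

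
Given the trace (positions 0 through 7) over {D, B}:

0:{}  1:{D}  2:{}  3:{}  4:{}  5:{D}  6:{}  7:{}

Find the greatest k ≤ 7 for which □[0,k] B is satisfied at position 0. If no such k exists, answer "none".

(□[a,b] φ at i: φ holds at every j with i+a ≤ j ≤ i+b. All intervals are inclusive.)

none

B must hold from j=0 onward; find where it first fails.
  j=0: fails → no k works.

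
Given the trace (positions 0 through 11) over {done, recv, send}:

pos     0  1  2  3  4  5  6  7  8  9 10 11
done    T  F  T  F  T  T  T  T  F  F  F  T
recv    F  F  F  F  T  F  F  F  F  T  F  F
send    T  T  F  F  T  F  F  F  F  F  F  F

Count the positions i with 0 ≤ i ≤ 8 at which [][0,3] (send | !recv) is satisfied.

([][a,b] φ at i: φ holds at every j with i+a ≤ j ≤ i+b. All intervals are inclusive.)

6

Evaluate at each i in [0,8]:
  i=0: ✓ (all of [0,3])
  i=1: ✓ (all of [1,4])
  i=2: ✓ (all of [2,5])
  i=3: ✓ (all of [3,6])
  i=4: ✓ (all of [4,7])
  i=5: ✓ (all of [5,8])
  i=6: ✗ (fails at j=9)
  i=7: ✗ (fails at j=9)
  i=8: ✗ (fails at j=9)
Positions where it holds: {0, 1, 2, 3, 4, 5} → 6.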